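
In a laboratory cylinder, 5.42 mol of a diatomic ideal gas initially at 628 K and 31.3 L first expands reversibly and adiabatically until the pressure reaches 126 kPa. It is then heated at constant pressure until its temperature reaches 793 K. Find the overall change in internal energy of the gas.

18600 J

P₁ = nRT₁/V₁ = 5.42×8.314×628/31.3 = 904 kPa.
Step 1 — Adiabatic: T₂/T₁ = (P₂/P₁)^((γ−1)/γ) ⇒ T₂ = 628×(0.139)^0.286 = 358 K; V₂ = 128 L.
ΔU = nCvΔT = 5.42×20.8×(358−628) = -30500 J.
Q = 0 for an adiabatic process, so W = −ΔU = 30500 J.
State after step 1: P = 126 kPa, V = 128 L, T = 358 K.
Step 2 — Isobaric: P stays 126 kPa; V/T = const ⇒ T₂ = 793 K, V₂ = 284 L.
W = PΔV = 126×(284−128) kPa·L = 19600 J.
ΔU = nCvΔT = 5.42×20.8×(793−358) = 49000 J.
Q = ΔU + W = nCpΔT = 68700 J.
Net over both steps: W = 50100 J, Q = 68700 J, ΔU = 18600 J.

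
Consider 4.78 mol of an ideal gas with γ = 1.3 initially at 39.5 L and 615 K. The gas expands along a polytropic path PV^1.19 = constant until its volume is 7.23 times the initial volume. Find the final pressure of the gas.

P₁ = nRT₁/V₁ = 4.78×8.314×615/39.5 = 619 kPa.
Polytropic n=1.19: T₂ = T₁(V₁/V₂)^(n−1) = 615×(0.138)^0.19 = 422 K; P₂ = P₁(V₁/V₂)^n = 58.8 kPa.

58.8 kPa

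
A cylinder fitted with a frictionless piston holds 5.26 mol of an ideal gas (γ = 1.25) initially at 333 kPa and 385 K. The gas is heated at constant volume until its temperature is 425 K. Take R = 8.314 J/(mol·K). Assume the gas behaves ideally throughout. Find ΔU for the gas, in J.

V₁ = nRT₁/P₁ = 5.26×8.314×385/333 = 50.6 L.
Isochoric: V stays 50.6 L; P/T = const ⇒ T₂ = 425 K, P₂ = 368 kPa.
For an ideal gas ΔU = nCvΔT with Cv = R/(γ−1) = 33.3 J/(mol·K).
ΔU = 5.26×33.3×(425−385) = 7000 J.

7000 J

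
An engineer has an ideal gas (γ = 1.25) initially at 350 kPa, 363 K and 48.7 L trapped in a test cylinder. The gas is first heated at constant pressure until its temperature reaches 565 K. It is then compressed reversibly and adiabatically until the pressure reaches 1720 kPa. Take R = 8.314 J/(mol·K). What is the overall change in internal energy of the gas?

n = P₁V₁/(RT₁) = 350×48.7/(8.314×363) = 5.65 mol.
Step 1 — Isobaric: P stays 350 kPa; V/T = const ⇒ T₂ = 565 K, V₂ = 75.8 L.
W = PΔV = 350×(75.8−48.7) kPa·L = 9490 J.
ΔU = nCvΔT = 5.65×33.3×(565−363) = 37900 J.
Q = ΔU + W = nCpΔT = 47400 J.
State after step 1: P = 350 kPa, V = 75.8 L, T = 565 K.
Step 2 — Adiabatic: T₂/T₁ = (P₂/P₁)^((γ−1)/γ) ⇒ T₂ = 565×(4.91)^0.200 = 777 K; V₂ = 21.2 L.
ΔU = nCvΔT = 5.65×33.3×(777−565) = 39800 J.
Q = 0 for an adiabatic process, so W = −ΔU = -39800 J.
Net over both steps: W = -30300 J, Q = 47400 J, ΔU = 77700 J.

77700 J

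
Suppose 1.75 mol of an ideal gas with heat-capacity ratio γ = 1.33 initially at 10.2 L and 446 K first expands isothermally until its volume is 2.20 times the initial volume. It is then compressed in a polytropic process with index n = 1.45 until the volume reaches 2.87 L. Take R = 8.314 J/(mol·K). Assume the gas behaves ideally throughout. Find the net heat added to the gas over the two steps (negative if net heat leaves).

P₁ = nRT₁/V₁ = 1.75×8.314×446/10.2 = 636 kPa.
Step 1 — Isothermal: T stays 446 K; PV = const ⇒ V₂ = 22.4 L, P₂ = 289 kPa.
ΔU = 0 (ideal gas, T constant).
W = nRT ln(V₂/V₁) = 1.75×8.314×446×ln(2.20) = 5120 J.
Q = ΔU + W = 5120 J.
State after step 1: P = 289 kPa, V = 22.4 L, T = 446 K.
Step 2 — Polytropic n=1.45: T₂ = T₁(V₁/V₂)^(n−1) = 446×(7.82)^0.45 = 1130 K; P₂ = P₁(V₁/V₂)^n = 5700 kPa.
W = (P₁V₁−P₂V₂)/(n−1) = (289×22.4−5700×2.87)/0.45 = -22000 J.
ΔU = nCvΔT = 1.75×25.2×(1130−446) = 29900 J.
Q = ΔU + W = 7990 J.
Net over both steps: W = -16800 J, Q = 13100 J, ΔU = 29900 J.

13100 J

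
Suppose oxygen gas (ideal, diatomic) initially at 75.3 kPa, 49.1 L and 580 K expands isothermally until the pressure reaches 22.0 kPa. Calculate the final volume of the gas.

Isothermal: T stays 580 K; PV = const ⇒ V₂ = 168 L, P₂ = 22.0 kPa.

168 L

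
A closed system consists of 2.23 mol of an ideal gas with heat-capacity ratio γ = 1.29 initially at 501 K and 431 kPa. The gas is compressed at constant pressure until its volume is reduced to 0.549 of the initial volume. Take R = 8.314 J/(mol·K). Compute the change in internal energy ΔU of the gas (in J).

-14400 J

V₁ = nRT₁/P₁ = 2.23×8.314×501/431 = 21.6 L.
Isobaric: P stays 431 kPa; V/T = const ⇒ T₂ = 275 K, V₂ = 11.8 L.
For an ideal gas ΔU = nCvΔT with Cv = R/(γ−1) = 28.7 J/(mol·K).
ΔU = 2.23×28.7×(275−501) = -14400 J.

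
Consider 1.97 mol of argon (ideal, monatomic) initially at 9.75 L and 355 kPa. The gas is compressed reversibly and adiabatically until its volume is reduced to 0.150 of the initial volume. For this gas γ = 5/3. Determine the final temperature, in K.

T₁ = P₁V₁/(nR) = 355×9.75/(1.97×8.314) = 211 K.
Adiabatic: TV^(γ−1) = const ⇒ T₂ = 211×(6.67)^0.667 = 749 K; PV^γ = const ⇒ P₂ = 8380 kPa.

749 K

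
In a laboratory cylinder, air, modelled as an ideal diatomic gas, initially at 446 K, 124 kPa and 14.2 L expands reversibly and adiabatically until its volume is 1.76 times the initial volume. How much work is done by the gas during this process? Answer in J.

n = P₁V₁/(RT₁) = 124×14.2/(8.314×446) = 0.475 mol.
Adiabatic: TV^(γ−1) = const ⇒ T₂ = 446×(0.568)^0.400 = 356 K; PV^γ = const ⇒ P₂ = 56.2 kPa.
ΔU = nCvΔT = 0.475×20.8×(356−446) = -891 J.
Q = 0 for an adiabatic process, so W = −ΔU = 891 J.

891 J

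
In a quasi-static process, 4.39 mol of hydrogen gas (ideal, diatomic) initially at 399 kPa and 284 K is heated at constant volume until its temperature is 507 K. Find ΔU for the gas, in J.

20300 J

V₁ = nRT₁/P₁ = 4.39×8.314×284/399 = 26.0 L.
Isochoric: V stays 26.0 L; P/T = const ⇒ T₂ = 507 K, P₂ = 712 kPa.
For an ideal gas ΔU = nCvΔT with Cv = (5/2)R = 20.8 J/(mol·K).
ΔU = 4.39×20.8×(507−284) = 20300 J.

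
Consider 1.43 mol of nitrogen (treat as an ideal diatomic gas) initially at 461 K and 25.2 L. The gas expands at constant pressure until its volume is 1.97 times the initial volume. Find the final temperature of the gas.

908 K

P₁ = nRT₁/V₁ = 1.43×8.314×461/25.2 = 217 kPa.
Isobaric: P stays 217 kPa; V/T = const ⇒ T₂ = 908 K, V₂ = 49.6 L.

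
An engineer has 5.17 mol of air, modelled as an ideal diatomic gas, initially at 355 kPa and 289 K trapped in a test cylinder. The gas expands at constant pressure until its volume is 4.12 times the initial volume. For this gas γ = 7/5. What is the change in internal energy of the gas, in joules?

V₁ = nRT₁/P₁ = 5.17×8.314×289/355 = 35.0 L.
Isobaric: P stays 355 kPa; V/T = const ⇒ T₂ = 1190 K, V₂ = 144 L.
For an ideal gas ΔU = nCvΔT with Cv = (5/2)R = 20.8 J/(mol·K).
ΔU = 5.17×20.8×(1190−289) = 96900 J.

96900 J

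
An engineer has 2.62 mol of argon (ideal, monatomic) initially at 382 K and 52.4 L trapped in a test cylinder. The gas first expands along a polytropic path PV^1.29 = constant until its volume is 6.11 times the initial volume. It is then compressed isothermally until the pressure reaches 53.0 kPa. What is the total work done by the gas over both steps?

5630 J

P₁ = nRT₁/V₁ = 2.62×8.314×382/52.4 = 159 kPa.
Step 1 — Polytropic n=1.29: T₂ = T₁(V₁/V₂)^(n−1) = 382×(0.164)^0.29 = 226 K; P₂ = P₁(V₁/V₂)^n = 15.4 kPa.
W = (P₁V₁−P₂V₂)/(n−1) = (159×52.4−15.4×320)/0.29 = 11700 J.
ΔU = nCvΔT = 2.62×12.5×(226−382) = -5100 J.
Q = ΔU + W = 6620 J.
State after step 1: P = 15.4 kPa, V = 320 L, T = 226 K.
Step 2 — Isothermal: T stays 226 K; PV = const ⇒ V₂ = 92.9 L, P₂ = 53.0 kPa.
ΔU = 0 (ideal gas, T constant).
W = nRT ln(V₂/V₁) = 2.62×8.314×226×ln(0.290) = -6090 J.
Q = ΔU + W = -6090 J.
Net over both steps: W = 5630 J, Q = 528 J, ΔU = -5100 J.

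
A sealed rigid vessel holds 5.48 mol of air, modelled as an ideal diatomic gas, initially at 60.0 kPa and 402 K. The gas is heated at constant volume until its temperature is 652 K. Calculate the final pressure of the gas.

V₁ = nRT₁/P₁ = 5.48×8.314×402/60.0 = 305 L.
Isochoric: V stays 305 L; P/T = const ⇒ T₂ = 652 K, P₂ = 97.3 kPa.

97.3 kPa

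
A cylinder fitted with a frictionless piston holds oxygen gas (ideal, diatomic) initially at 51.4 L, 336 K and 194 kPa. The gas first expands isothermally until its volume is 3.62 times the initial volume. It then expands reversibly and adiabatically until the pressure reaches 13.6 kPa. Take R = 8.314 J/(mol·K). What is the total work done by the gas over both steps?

n = P₁V₁/(RT₁) = 194×51.4/(8.314×336) = 3.57 mol.
Step 1 — Isothermal: T stays 336 K; PV = const ⇒ V₂ = 186 L, P₂ = 53.6 kPa.
ΔU = 0 (ideal gas, T constant).
W = nRT ln(V₂/V₁) = 3.57×8.314×336×ln(3.62) = 12800 J.
Q = ΔU + W = 12800 J.
State after step 1: P = 53.6 kPa, V = 186 L, T = 336 K.
Step 2 — Adiabatic: T₂/T₁ = (P₂/P₁)^((γ−1)/γ) ⇒ T₂ = 336×(0.254)^0.286 = 227 K; V₂ = 496 L.
ΔU = nCvΔT = 3.57×20.8×(227−336) = -8080 J.
Q = 0 for an adiabatic process, so W = −ΔU = 8080 J.
Net over both steps: W = 20900 J, Q = 12800 J, ΔU = -8080 J.

20900 J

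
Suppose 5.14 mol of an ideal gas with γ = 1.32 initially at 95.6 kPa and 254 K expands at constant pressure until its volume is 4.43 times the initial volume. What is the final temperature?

V₁ = nRT₁/P₁ = 5.14×8.314×254/95.6 = 114 L.
Isobaric: P stays 95.6 kPa; V/T = const ⇒ T₂ = 1130 K, V₂ = 503 L.

1130 K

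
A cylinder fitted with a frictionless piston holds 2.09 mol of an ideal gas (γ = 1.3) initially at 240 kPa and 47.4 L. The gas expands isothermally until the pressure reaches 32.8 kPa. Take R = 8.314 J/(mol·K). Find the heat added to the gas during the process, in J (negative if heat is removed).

22600 J

T₁ = P₁V₁/(nR) = 240×47.4/(2.09×8.314) = 655 K.
Isothermal: T stays 655 K; PV = const ⇒ V₂ = 347 L, P₂ = 32.8 kPa.
ΔU = 0 (ideal gas, T constant).
W = nRT ln(V₂/V₁) = 2.09×8.314×655×ln(7.32) = 22600 J.
Q = ΔU + W = 22600 J.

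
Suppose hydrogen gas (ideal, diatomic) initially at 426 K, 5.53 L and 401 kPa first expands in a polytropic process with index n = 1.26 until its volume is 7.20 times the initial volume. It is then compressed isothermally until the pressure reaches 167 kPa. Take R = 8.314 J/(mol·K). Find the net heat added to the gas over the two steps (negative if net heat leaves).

-940 J

n = P₁V₁/(RT₁) = 401×5.53/(8.314×426) = 0.626 mol.
Step 1 — Polytropic n=1.26: T₂ = T₁(V₁/V₂)^(n−1) = 426×(0.139)^0.26 = 255 K; P₂ = P₁(V₁/V₂)^n = 33.3 kPa.
W = (P₁V₁−P₂V₂)/(n−1) = (401×5.53−33.3×39.8)/0.26 = 3420 J.
ΔU = nCvΔT = 0.626×20.8×(255−426) = -2230 J.
Q = ΔU + W = 1200 J.
State after step 1: P = 33.3 kPa, V = 39.8 L, T = 255 K.
Step 2 — Isothermal: T stays 255 K; PV = const ⇒ V₂ = 7.95 L, P₂ = 167 kPa.
ΔU = 0 (ideal gas, T constant).
W = nRT ln(V₂/V₁) = 0.626×8.314×255×ln(0.200) = -2140 J.
Q = ΔU + W = -2140 J.
Net over both steps: W = 1290 J, Q = -940 J, ΔU = -2230 J.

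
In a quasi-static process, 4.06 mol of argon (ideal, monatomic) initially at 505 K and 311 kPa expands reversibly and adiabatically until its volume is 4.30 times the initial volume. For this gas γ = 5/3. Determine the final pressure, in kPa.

27.4 kPa

V₁ = nRT₁/P₁ = 4.06×8.314×505/311 = 54.8 L.
Adiabatic: TV^(γ−1) = const ⇒ T₂ = 505×(0.233)^0.667 = 191 K; PV^γ = const ⇒ P₂ = 27.4 kPa.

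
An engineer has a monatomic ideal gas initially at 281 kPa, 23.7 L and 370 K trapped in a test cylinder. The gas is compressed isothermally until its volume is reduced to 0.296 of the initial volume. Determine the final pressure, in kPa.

Isothermal: T stays 370 K; PV = const ⇒ V₂ = 7.02 L, P₂ = 949 kPa.

949 kPa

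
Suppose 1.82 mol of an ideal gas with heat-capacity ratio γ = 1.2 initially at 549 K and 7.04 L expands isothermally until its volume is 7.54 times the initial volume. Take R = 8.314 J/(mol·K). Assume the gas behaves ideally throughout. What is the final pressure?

156 kPa

P₁ = nRT₁/V₁ = 1.82×8.314×549/7.04 = 1180 kPa.
Isothermal: T stays 549 K; PV = const ⇒ V₂ = 53.1 L, P₂ = 156 kPa.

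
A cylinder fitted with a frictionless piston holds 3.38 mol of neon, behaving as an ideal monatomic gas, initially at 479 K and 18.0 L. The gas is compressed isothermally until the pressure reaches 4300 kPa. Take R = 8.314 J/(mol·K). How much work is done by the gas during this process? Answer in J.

-23500 J

P₁ = nRT₁/V₁ = 3.38×8.314×479/18.0 = 748 kPa.
Isothermal: T stays 479 K; PV = const ⇒ V₂ = 3.13 L, P₂ = 4300 kPa.
W = nRT ln(V₂/V₁) = 3.38×8.314×479×ln(0.174) = -23500 J.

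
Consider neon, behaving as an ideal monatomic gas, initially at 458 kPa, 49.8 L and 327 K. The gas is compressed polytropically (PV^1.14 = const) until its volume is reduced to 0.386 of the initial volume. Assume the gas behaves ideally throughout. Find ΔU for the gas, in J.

n = P₁V₁/(RT₁) = 458×49.8/(8.314×327) = 8.39 mol.
Polytropic n=1.14: T₂ = T₁(V₁/V₂)^(n−1) = 327×(2.59)^0.14 = 374 K; P₂ = P₁(V₁/V₂)^n = 1360 kPa.
For an ideal gas ΔU = nCvΔT with Cv = (3/2)R = 12.5 J/(mol·K).
ΔU = 8.39×12.5×(374−327) = 4880 J.

4880 J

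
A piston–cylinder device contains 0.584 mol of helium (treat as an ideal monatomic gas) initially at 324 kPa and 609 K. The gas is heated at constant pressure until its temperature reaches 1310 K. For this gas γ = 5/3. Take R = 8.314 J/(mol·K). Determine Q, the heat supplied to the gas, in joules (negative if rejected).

V₁ = nRT₁/P₁ = 0.584×8.314×609/324 = 9.13 L.
Isobaric: P stays 324 kPa; V/T = const ⇒ T₂ = 1310 K, V₂ = 19.6 L.
W = PΔV = 324×(19.6−9.13) kPa·L = 3400 J.
ΔU = nCvΔT = 0.584×12.5×(1310−609) = 5110 J.
Q = ΔU + W = nCpΔT = 8510 J.

8510 J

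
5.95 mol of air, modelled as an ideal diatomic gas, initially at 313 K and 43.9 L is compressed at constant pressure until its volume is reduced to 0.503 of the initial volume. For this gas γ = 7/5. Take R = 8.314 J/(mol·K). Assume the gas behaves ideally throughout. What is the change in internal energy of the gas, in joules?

P₁ = nRT₁/V₁ = 5.95×8.314×313/43.9 = 353 kPa.
Isobaric: P stays 353 kPa; V/T = const ⇒ T₂ = 157 K, V₂ = 22.1 L.
For an ideal gas ΔU = nCvΔT with Cv = (5/2)R = 20.8 J/(mol·K).
ΔU = 5.95×20.8×(157−313) = -19200 J.

-19200 J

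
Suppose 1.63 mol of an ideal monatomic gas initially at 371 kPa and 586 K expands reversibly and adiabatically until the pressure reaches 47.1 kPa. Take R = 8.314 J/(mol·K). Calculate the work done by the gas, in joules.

6690 J

V₁ = nRT₁/P₁ = 1.63×8.314×586/371 = 21.4 L.
Adiabatic: T₂/T₁ = (P₂/P₁)^((γ−1)/γ) ⇒ T₂ = 586×(0.127)^0.400 = 257 K; V₂ = 73.8 L.
ΔU = nCvΔT = 1.63×12.5×(257−586) = -6690 J.
Q = 0 for an adiabatic process, so W = −ΔU = 6690 J.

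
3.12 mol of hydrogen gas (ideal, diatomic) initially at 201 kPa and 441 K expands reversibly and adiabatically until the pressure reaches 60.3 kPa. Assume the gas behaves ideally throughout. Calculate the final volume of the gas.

V₁ = nRT₁/P₁ = 3.12×8.314×441/201 = 56.9 L.
Adiabatic: T₂/T₁ = (P₂/P₁)^((γ−1)/γ) ⇒ T₂ = 441×(0.300)^0.286 = 313 K; V₂ = 134 L.

134 L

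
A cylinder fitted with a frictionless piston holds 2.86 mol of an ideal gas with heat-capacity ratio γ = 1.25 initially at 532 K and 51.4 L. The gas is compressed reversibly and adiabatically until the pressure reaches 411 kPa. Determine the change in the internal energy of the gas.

P₁ = nRT₁/V₁ = 2.86×8.314×532/51.4 = 246 kPa.
Adiabatic: T₂/T₁ = (P₂/P₁)^((γ−1)/γ) ⇒ T₂ = 532×(1.67)^0.200 = 589 K; V₂ = 34.1 L.
For an ideal gas ΔU = nCvΔT with Cv = R/(γ−1) = 33.3 J/(mol·K).
ΔU = 2.86×33.3×(589−532) = 5470 J.

5470 J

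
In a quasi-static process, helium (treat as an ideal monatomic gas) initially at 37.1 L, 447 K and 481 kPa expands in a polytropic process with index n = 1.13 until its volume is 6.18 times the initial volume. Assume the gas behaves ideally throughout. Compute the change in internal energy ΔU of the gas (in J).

n = P₁V₁/(RT₁) = 481×37.1/(8.314×447) = 4.80 mol.
Polytropic n=1.13: T₂ = T₁(V₁/V₂)^(n−1) = 447×(0.162)^0.13 = 353 K; P₂ = P₁(V₁/V₂)^n = 61.4 kPa.
For an ideal gas ΔU = nCvΔT with Cv = (3/2)R = 12.5 J/(mol·K).
ΔU = 4.80×12.5×(353−447) = -5640 J.

-5640 J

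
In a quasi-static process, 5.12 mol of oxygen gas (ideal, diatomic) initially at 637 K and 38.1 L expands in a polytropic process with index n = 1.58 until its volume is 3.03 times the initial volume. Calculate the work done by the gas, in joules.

P₁ = nRT₁/V₁ = 5.12×8.314×637/38.1 = 712 kPa.
Polytropic n=1.58: T₂ = T₁(V₁/V₂)^(n−1) = 637×(0.330)^0.58 = 335 K; P₂ = P₁(V₁/V₂)^n = 123 kPa.
W = (P₁V₁−P₂V₂)/(n−1) = (712×38.1−123×115)/0.58 = 22200 J.

22200 J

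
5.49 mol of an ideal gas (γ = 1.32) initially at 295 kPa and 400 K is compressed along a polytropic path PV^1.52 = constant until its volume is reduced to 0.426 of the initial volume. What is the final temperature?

623 K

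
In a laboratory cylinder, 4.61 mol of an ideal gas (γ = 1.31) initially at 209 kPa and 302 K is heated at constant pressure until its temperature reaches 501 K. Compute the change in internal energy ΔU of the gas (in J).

24600 J

V₁ = nRT₁/P₁ = 4.61×8.314×302/209 = 55.4 L.
Isobaric: P stays 209 kPa; V/T = const ⇒ T₂ = 501 K, V₂ = 91.9 L.
For an ideal gas ΔU = nCvΔT with Cv = R/(γ−1) = 26.8 J/(mol·K).
ΔU = 4.61×26.8×(501−302) = 24600 J.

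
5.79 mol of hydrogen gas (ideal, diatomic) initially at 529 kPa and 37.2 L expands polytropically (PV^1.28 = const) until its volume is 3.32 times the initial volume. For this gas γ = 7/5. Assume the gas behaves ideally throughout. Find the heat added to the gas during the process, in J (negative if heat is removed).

6020 J

T₁ = P₁V₁/(nR) = 529×37.2/(5.79×8.314) = 409 K.
Polytropic n=1.28: T₂ = T₁(V₁/V₂)^(n−1) = 409×(0.301)^0.28 = 292 K; P₂ = P₁(V₁/V₂)^n = 114 kPa.
W = (P₁V₁−P₂V₂)/(n−1) = (529×37.2−114×124)/0.28 = 20100 J.
ΔU = nCvΔT = 5.79×20.8×(292−409) = -14000 J.
Q = ΔU + W = 6020 J.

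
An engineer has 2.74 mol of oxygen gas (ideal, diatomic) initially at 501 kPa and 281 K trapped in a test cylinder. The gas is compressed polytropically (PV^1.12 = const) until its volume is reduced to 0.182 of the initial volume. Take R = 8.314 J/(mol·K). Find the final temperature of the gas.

V₁ = nRT₁/P₁ = 2.74×8.314×281/501 = 12.8 L.
Polytropic n=1.12: T₂ = T₁(V₁/V₂)^(n−1) = 281×(5.49)^0.12 = 345 K; P₂ = P₁(V₁/V₂)^n = 3380 kPa.

345 K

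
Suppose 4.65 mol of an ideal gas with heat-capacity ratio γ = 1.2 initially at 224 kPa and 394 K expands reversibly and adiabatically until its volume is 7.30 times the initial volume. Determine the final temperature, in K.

V₁ = nRT₁/P₁ = 4.65×8.314×394/224 = 68.0 L.
Adiabatic: TV^(γ−1) = const ⇒ T₂ = 394×(0.137)^0.200 = 265 K; PV^γ = const ⇒ P₂ = 20.6 kPa.

265 K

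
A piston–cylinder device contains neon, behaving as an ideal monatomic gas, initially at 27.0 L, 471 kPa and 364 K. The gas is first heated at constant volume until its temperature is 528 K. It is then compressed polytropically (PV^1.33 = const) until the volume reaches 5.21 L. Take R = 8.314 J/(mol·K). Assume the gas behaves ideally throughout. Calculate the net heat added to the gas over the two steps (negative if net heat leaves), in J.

n = P₁V₁/(RT₁) = 471×27.0/(8.314×364) = 4.20 mol.
Step 1 — Isochoric: V stays 27.0 L; P/T = const ⇒ T₂ = 528 K, P₂ = 683 kPa.
W = 0 (no volume change).
ΔU = nCvΔT = 4.20×12.5×(528−364) = 8590 J.
Q = ΔU = 8590 J.
State after step 1: P = 683 kPa, V = 27.0 L, T = 528 K.
Step 2 — Polytropic n=1.33: T₂ = T₁(V₁/V₂)^(n−1) = 528×(5.18)^0.33 = 909 K; P₂ = P₁(V₁/V₂)^n = 6090 kPa.
W = (P₁V₁−P₂V₂)/(n−1) = (683×27.0−6090×5.21)/0.33 = -40300 J.
ΔU = nCvΔT = 4.20×12.5×(909−528) = 20000 J.
Q = ΔU + W = -20400 J.
Net over both steps: W = -40300 J, Q = -11800 J, ΔU = 28500 J.

-11800 J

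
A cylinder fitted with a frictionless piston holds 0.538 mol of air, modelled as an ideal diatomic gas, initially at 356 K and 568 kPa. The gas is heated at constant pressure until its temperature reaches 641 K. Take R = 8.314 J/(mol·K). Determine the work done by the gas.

1270 J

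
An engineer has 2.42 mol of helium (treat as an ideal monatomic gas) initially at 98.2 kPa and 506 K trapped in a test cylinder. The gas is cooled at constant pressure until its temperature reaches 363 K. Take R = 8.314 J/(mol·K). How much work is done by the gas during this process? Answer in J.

V₁ = nRT₁/P₁ = 2.42×8.314×506/98.2 = 104 L.
Isobaric: P stays 98.2 kPa; V/T = const ⇒ T₂ = 363 K, V₂ = 74.4 L.
W = PΔV = 98.2×(74.4−104) kPa·L = -2880 J.

-2880 J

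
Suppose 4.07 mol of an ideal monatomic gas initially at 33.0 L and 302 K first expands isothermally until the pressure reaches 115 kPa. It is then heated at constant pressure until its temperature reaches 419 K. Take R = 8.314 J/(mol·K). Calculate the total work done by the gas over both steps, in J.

P₁ = nRT₁/V₁ = 4.07×8.314×302/33.0 = 310 kPa.
Step 1 — Isothermal: T stays 302 K; PV = const ⇒ V₂ = 88.9 L, P₂ = 115 kPa.
ΔU = 0 (ideal gas, T constant).
W = nRT ln(V₂/V₁) = 4.07×8.314×302×ln(2.69) = 10100 J.
Q = ΔU + W = 10100 J.
State after step 1: P = 115 kPa, V = 88.9 L, T = 302 K.
Step 2 — Isobaric: P stays 115 kPa; V/T = const ⇒ T₂ = 419 K, V₂ = 123 L.
W = PΔV = 115×(123−88.9) kPa·L = 3960 J.
ΔU = nCvΔT = 4.07×12.5×(419−302) = 5940 J.
Q = ΔU + W = nCpΔT = 9900 J.
Net over both steps: W = 14100 J, Q = 20000 J, ΔU = 5940 J.

14100 J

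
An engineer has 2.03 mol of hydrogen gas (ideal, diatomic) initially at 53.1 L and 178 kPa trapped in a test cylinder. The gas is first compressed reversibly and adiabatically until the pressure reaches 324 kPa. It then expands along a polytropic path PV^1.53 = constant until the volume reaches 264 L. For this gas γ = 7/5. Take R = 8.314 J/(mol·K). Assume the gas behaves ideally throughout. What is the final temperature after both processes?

226 K

T₁ = P₁V₁/(nR) = 178×53.1/(2.03×8.314) = 560 K.
Step 1 — Adiabatic: T₂/T₁ = (P₂/P₁)^((γ−1)/γ) ⇒ T₂ = 560×(1.82)^0.286 = 665 K; V₂ = 34.6 L.
ΔU = nCvΔT = 2.03×20.8×(665−560) = 4410 J.
Q = 0 for an adiabatic process, so W = −ΔU = -4410 J.
State after step 1: P = 324 kPa, V = 34.6 L, T = 665 K.
Step 2 — Polytropic n=1.53: T₂ = T₁(V₁/V₂)^(n−1) = 665×(0.131)^0.53 = 226 K; P₂ = P₁(V₁/V₂)^n = 14.5 kPa.
W = (P₁V₁−P₂V₂)/(n−1) = (324×34.6−14.5×264)/0.53 = 14000 J.
ΔU = nCvΔT = 2.03×20.8×(226−665) = -18500 J.
Q = ΔU + W = -4530 J.
Net over both steps: W = 9540 J, Q = -4530 J, ΔU = -14100 J.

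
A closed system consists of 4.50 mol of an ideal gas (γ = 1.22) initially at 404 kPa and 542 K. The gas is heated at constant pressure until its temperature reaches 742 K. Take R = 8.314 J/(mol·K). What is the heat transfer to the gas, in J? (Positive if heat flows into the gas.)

41500 J

V₁ = nRT₁/P₁ = 4.50×8.314×542/404 = 50.2 L.
Isobaric: P stays 404 kPa; V/T = const ⇒ T₂ = 742 K, V₂ = 68.7 L.
W = PΔV = 404×(68.7−50.2) kPa·L = 7480 J.
ΔU = nCvΔT = 4.50×37.8×(742−542) = 34000 J.
Q = ΔU + W = nCpΔT = 41500 J.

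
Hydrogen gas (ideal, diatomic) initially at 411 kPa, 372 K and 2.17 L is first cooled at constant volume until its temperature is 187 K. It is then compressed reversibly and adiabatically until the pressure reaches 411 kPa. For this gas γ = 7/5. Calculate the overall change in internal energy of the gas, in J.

n = P₁V₁/(RT₁) = 411×2.17/(8.314×372) = 0.288 mol.
Step 1 — Isochoric: V stays 2.17 L; P/T = const ⇒ T₂ = 187 K, P₂ = 207 kPa.
W = 0 (no volume change).
ΔU = nCvΔT = 0.288×20.8×(187−372) = -1110 J.
Q = ΔU = -1110 J.
State after step 1: P = 207 kPa, V = 2.17 L, T = 187 K.
Step 2 — Adiabatic: T₂/T₁ = (P₂/P₁)^((γ−1)/γ) ⇒ T₂ = 187×(1.99)^0.286 = 228 K; V₂ = 1.33 L.
ΔU = nCvΔT = 0.288×20.8×(228−187) = 243 J.
Q = 0 for an adiabatic process, so W = −ΔU = -243 J.
Net over both steps: W = -243 J, Q = -1110 J, ΔU = -865 J.

-865 J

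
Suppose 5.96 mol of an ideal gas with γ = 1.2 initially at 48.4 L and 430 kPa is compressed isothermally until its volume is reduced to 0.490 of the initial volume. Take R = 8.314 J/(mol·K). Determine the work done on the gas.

T₁ = P₁V₁/(nR) = 430×48.4/(5.96×8.314) = 420 K.
Isothermal: T stays 420 K; PV = const ⇒ V₂ = 23.7 L, P₂ = 878 kPa.
W = nRT ln(V₂/V₁) = 5.96×8.314×420×ln(0.490) = -14800 J.
Work done on the gas = −W_by = 14800 J.

14800 J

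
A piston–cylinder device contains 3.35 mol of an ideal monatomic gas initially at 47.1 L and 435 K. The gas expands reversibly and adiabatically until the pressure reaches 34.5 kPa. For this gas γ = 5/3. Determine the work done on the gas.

P₁ = nRT₁/V₁ = 3.35×8.314×435/47.1 = 257 kPa.
Adiabatic: T₂/T₁ = (P₂/P₁)^((γ−1)/γ) ⇒ T₂ = 435×(0.134)^0.400 = 195 K; V₂ = 157 L.
ΔU = nCvΔT = 3.35×12.5×(195−435) = -10000 J.
Q = 0 for an adiabatic process, so W = −ΔU = 10000 J.
Work done on the gas = −W_by = -10000 J.

-10000 J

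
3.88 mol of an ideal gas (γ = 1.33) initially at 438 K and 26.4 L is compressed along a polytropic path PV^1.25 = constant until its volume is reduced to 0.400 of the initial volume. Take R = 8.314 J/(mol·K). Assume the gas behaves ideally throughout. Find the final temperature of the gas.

551 K

P₁ = nRT₁/V₁ = 3.88×8.314×438/26.4 = 535 kPa.
Polytropic n=1.25: T₂ = T₁(V₁/V₂)^(n−1) = 438×(2.50)^0.25 = 551 K; P₂ = P₁(V₁/V₂)^n = 1680 kPa.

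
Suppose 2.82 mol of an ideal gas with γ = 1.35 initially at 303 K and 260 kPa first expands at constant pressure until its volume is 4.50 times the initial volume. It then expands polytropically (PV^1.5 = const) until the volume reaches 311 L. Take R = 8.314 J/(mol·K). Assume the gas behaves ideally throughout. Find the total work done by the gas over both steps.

V₁ = nRT₁/P₁ = 2.82×8.314×303/260 = 27.3 L.
Step 1 — Isobaric: P stays 260 kPa; V/T = const ⇒ T₂ = 1360 K, V₂ = 123 L.
W = PΔV = 260×(123−27.3) kPa·L = 24900 J.
ΔU = nCvΔT = 2.82×23.8×(1360−303) = 71000 J.
Q = ΔU + W = nCpΔT = 95900 J.
State after step 1: P = 260 kPa, V = 123 L, T = 1360 K.
Step 2 — Polytropic n=1.5: T₂ = T₁(V₁/V₂)^(n−1) = 1360×(0.395)^0.50 = 857 K; P₂ = P₁(V₁/V₂)^n = 64.6 kPa.
W = (P₁V₁−P₂V₂)/(n−1) = (260×123−64.6×311)/0.50 = 23700 J.
ΔU = nCvΔT = 2.82×23.8×(857−1360) = -33900 J.
Q = ΔU + W = -10200 J.
Net over both steps: W = 48600 J, Q = 85700 J, ΔU = 37100 J.

48600 J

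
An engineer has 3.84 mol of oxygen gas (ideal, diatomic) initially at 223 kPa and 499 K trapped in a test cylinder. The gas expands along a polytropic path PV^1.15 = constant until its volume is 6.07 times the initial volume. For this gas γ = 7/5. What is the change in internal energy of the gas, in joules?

V₁ = nRT₁/P₁ = 3.84×8.314×499/223 = 71.4 L.
Polytropic n=1.15: T₂ = T₁(V₁/V₂)^(n−1) = 499×(0.165)^0.15 = 381 K; P₂ = P₁(V₁/V₂)^n = 28.0 kPa.
For an ideal gas ΔU = nCvΔT with Cv = (5/2)R = 20.8 J/(mol·K).
ΔU = 3.84×20.8×(381−499) = -9440 J.

-9440 J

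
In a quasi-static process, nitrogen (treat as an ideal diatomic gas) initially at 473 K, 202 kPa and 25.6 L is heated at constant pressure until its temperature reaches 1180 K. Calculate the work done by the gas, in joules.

7730 J

n = P₁V₁/(RT₁) = 202×25.6/(8.314×473) = 1.31 mol.
Isobaric: P stays 202 kPa; V/T = const ⇒ T₂ = 1180 K, V₂ = 63.9 L.
W = PΔV = 202×(63.9−25.6) kPa·L = 7730 J.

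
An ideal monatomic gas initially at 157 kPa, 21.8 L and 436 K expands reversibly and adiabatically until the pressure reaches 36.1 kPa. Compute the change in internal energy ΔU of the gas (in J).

-2280 J

n = P₁V₁/(RT₁) = 157×21.8/(8.314×436) = 0.944 mol.
Adiabatic: T₂/T₁ = (P₂/P₁)^((γ−1)/γ) ⇒ T₂ = 436×(0.230)^0.400 = 242 K; V₂ = 52.7 L.
For an ideal gas ΔU = nCvΔT with Cv = (3/2)R = 12.5 J/(mol·K).
ΔU = 0.944×12.5×(242−436) = -2280 J.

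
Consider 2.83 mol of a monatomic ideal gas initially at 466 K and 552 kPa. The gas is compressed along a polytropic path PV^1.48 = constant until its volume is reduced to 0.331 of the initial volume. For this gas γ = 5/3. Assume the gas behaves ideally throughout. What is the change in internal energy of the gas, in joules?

V₁ = nRT₁/P₁ = 2.83×8.314×466/552 = 19.9 L.
Polytropic n=1.48: T₂ = T₁(V₁/V₂)^(n−1) = 466×(3.02)^0.48 = 792 K; P₂ = P₁(V₁/V₂)^n = 2840 kPa.
For an ideal gas ΔU = nCvΔT with Cv = (3/2)R = 12.5 J/(mol·K).
ΔU = 2.83×12.5×(792−466) = 11500 J.

11500 J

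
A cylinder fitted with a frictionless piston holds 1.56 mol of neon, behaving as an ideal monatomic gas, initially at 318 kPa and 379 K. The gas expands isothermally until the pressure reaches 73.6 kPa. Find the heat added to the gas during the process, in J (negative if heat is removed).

7190 J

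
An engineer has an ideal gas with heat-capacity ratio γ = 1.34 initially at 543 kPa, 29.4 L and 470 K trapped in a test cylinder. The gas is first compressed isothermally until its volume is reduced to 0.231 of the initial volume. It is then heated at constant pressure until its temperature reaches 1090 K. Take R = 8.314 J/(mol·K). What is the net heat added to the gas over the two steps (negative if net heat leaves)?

59600 J

n = P₁V₁/(RT₁) = 543×29.4/(8.314×470) = 4.09 mol.
Step 1 — Isothermal: T stays 470 K; PV = const ⇒ V₂ = 6.79 L, P₂ = 2350 kPa.
ΔU = 0 (ideal gas, T constant).
W = nRT ln(V₂/V₁) = 4.09×8.314×470×ln(0.231) = -23400 J.
Q = ΔU + W = -23400 J.
State after step 1: P = 2350 kPa, V = 6.79 L, T = 470 K.
Step 2 — Isobaric: P stays 2350 kPa; V/T = const ⇒ T₂ = 1090 K, V₂ = 15.8 L.
W = PΔV = 2350×(15.8−6.79) kPa·L = 21100 J.
ΔU = nCvΔT = 4.09×24.5×(1090−470) = 61900 J.
Q = ΔU + W = nCpΔT = 83000 J.
Net over both steps: W = -2330 J, Q = 59600 J, ΔU = 61900 J.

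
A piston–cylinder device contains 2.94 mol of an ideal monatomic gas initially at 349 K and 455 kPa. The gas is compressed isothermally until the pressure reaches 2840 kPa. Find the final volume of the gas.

3.00 L

V₁ = nRT₁/P₁ = 2.94×8.314×349/455 = 18.7 L.
Isothermal: T stays 349 K; PV = const ⇒ V₂ = 3.00 L, P₂ = 2840 kPa.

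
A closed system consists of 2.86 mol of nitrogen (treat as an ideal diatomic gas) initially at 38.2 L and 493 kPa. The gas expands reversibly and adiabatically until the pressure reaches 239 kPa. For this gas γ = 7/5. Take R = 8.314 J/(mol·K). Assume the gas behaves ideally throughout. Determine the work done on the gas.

T₁ = P₁V₁/(nR) = 493×38.2/(2.86×8.314) = 792 K.
Adiabatic: T₂/T₁ = (P₂/P₁)^((γ−1)/γ) ⇒ T₂ = 792×(0.485)^0.286 = 644 K; V₂ = 64.1 L.
ΔU = nCvΔT = 2.86×20.8×(644−792) = -8800 J.
Q = 0 for an adiabatic process, so W = −ΔU = 8800 J.
Work done on the gas = −W_by = -8800 J.

-8800 J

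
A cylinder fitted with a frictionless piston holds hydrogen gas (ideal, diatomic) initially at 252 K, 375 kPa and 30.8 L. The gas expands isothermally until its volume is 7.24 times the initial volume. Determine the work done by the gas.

22900 J

n = P₁V₁/(RT₁) = 375×30.8/(8.314×252) = 5.51 mol.
Isothermal: T stays 252 K; PV = const ⇒ V₂ = 223 L, P₂ = 51.8 kPa.
W = nRT ln(V₂/V₁) = 5.51×8.314×252×ln(7.24) = 22900 J.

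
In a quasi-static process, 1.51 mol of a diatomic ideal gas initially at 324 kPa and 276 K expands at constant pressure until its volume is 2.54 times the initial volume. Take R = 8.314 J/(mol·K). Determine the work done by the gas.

V₁ = nRT₁/P₁ = 1.51×8.314×276/324 = 10.7 L.
Isobaric: P stays 324 kPa; V/T = const ⇒ T₂ = 701 K, V₂ = 27.2 L.
W = PΔV = 324×(27.2−10.7) kPa·L = 5340 J.

5340 J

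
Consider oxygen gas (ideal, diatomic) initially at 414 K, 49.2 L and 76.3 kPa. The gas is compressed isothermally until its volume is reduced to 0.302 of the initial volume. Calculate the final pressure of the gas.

Isothermal: T stays 414 K; PV = const ⇒ V₂ = 14.9 L, P₂ = 253 kPa.

253 kPa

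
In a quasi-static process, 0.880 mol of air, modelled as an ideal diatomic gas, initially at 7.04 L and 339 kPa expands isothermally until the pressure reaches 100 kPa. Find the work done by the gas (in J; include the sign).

T₁ = P₁V₁/(nR) = 339×7.04/(0.880×8.314) = 326 K.
Isothermal: T stays 326 K; PV = const ⇒ V₂ = 23.9 L, P₂ = 100 kPa.
W = nRT ln(V₂/V₁) = 0.880×8.314×326×ln(3.39) = 2910 J.

2910 J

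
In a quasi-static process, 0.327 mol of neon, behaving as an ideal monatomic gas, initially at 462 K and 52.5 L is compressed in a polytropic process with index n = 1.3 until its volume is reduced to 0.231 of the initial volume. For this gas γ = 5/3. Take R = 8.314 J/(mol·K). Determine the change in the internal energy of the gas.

1040 J

P₁ = nRT₁/V₁ = 0.327×8.314×462/52.5 = 23.9 kPa.
Polytropic n=1.3: T₂ = T₁(V₁/V₂)^(n−1) = 462×(4.33)^0.30 = 717 K; P₂ = P₁(V₁/V₂)^n = 161 kPa.
For an ideal gas ΔU = nCvΔT with Cv = (3/2)R = 12.5 J/(mol·K).
ΔU = 0.327×12.5×(717−462) = 1040 J.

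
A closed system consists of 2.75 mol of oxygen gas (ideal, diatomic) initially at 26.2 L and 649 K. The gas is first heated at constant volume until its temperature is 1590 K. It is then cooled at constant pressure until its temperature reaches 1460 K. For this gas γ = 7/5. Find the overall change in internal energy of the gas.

46400 J

P₁ = nRT₁/V₁ = 2.75×8.314×649/26.2 = 566 kPa.
Step 1 — Isochoric: V stays 26.2 L; P/T = const ⇒ T₂ = 1590 K, P₂ = 1390 kPa.
W = 0 (no volume change).
ΔU = nCvΔT = 2.75×20.8×(1590−649) = 53800 J.
Q = ΔU = 53800 J.
State after step 1: P = 1390 kPa, V = 26.2 L, T = 1590 K.
Step 2 — Isobaric: P stays 1390 kPa; V/T = const ⇒ T₂ = 1460 K, V₂ = 24.1 L.
W = PΔV = 1390×(24.1−26.2) kPa·L = -2970 J.
ΔU = nCvΔT = 2.75×20.8×(1460−1590) = -7430 J.
Q = ΔU + W = nCpΔT = -10400 J.
Net over both steps: W = -2970 J, Q = 43400 J, ΔU = 46400 J.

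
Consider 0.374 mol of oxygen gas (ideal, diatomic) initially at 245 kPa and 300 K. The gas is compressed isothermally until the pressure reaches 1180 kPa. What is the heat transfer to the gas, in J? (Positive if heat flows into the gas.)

-1470 J

V₁ = nRT₁/P₁ = 0.374×8.314×300/245 = 3.81 L.
Isothermal: T stays 300 K; PV = const ⇒ V₂ = 0.791 L, P₂ = 1180 kPa.
ΔU = 0 (ideal gas, T constant).
W = nRT ln(V₂/V₁) = 0.374×8.314×300×ln(0.208) = -1470 J.
Q = ΔU + W = -1470 J.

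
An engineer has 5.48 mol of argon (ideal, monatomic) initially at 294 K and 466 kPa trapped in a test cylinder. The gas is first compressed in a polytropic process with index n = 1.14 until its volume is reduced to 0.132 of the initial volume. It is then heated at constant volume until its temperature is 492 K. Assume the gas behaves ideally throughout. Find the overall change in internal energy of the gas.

V₁ = nRT₁/P₁ = 5.48×8.314×294/466 = 28.7 L.
Step 1 — Polytropic n=1.14: T₂ = T₁(V₁/V₂)^(n−1) = 294×(7.58)^0.14 = 390 K; P₂ = P₁(V₁/V₂)^n = 4690 kPa.
W = (P₁V₁−P₂V₂)/(n−1) = (466×28.7−4690×3.79)/0.14 = -31400 J.
ΔU = nCvΔT = 5.48×12.5×(390−294) = 6590 J.
Q = ΔU + W = -24800 J.
State after step 1: P = 4690 kPa, V = 3.79 L, T = 390 K.
Step 2 — Isochoric: V stays 3.79 L; P/T = const ⇒ T₂ = 492 K, P₂ = 5910 kPa.
W = 0 (no volume change).
ΔU = nCvΔT = 5.48×12.5×(492−390) = 6950 J.
Q = ΔU = 6950 J.
Net over both steps: W = -31400 J, Q = -17800 J, ΔU = 13500 J.

13500 J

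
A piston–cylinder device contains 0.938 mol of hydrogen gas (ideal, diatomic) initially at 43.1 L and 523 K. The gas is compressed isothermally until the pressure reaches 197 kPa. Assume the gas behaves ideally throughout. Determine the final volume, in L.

P₁ = nRT₁/V₁ = 0.938×8.314×523/43.1 = 94.6 kPa.
Isothermal: T stays 523 K; PV = const ⇒ V₂ = 20.7 L, P₂ = 197 kPa.

20.7 L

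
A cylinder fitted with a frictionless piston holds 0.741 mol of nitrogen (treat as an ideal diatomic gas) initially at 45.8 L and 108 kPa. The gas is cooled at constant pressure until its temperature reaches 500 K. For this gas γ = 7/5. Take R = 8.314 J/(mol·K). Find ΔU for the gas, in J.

T₁ = P₁V₁/(nR) = 108×45.8/(0.741×8.314) = 803 K.
Isobaric: P stays 108 kPa; V/T = const ⇒ T₂ = 500 K, V₂ = 28.5 L.
For an ideal gas ΔU = nCvΔT with Cv = (5/2)R = 20.8 J/(mol·K).
ΔU = 0.741×20.8×(500−803) = -4670 J.

-4670 J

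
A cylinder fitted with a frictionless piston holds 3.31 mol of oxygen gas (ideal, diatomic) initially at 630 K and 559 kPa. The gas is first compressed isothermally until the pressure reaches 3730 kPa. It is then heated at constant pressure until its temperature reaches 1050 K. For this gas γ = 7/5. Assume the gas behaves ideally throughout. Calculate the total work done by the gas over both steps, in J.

-21300 J

V₁ = nRT₁/P₁ = 3.31×8.314×630/559 = 31.0 L.
Step 1 — Isothermal: T stays 630 K; PV = const ⇒ V₂ = 4.65 L, P₂ = 3730 kPa.
ΔU = 0 (ideal gas, T constant).
W = nRT ln(V₂/V₁) = 3.31×8.314×630×ln(0.150) = -32900 J.
Q = ΔU + W = -32900 J.
State after step 1: P = 3730 kPa, V = 4.65 L, T = 630 K.
Step 2 — Isobaric: P stays 3730 kPa; V/T = const ⇒ T₂ = 1050 K, V₂ = 7.75 L.
W = PΔV = 3730×(7.75−4.65) kPa·L = 11600 J.
ΔU = nCvΔT = 3.31×20.8×(1050−630) = 28900 J.
Q = ΔU + W = nCpΔT = 40500 J.
Net over both steps: W = -21300 J, Q = 7550 J, ΔU = 28900 J.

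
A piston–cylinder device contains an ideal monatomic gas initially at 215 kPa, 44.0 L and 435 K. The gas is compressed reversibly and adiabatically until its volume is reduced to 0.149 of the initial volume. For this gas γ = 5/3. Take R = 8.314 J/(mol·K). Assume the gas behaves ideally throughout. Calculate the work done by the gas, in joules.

n = P₁V₁/(RT₁) = 215×44.0/(8.314×435) = 2.62 mol.
Adiabatic: TV^(γ−1) = const ⇒ T₂ = 435×(6.71)^0.667 = 1550 K; PV^γ = const ⇒ P₂ = 5130 kPa.
ΔU = nCvΔT = 2.62×12.5×(1550−435) = 36300 J.
Q = 0 for an adiabatic process, so W = −ΔU = -36300 J.

-36300 J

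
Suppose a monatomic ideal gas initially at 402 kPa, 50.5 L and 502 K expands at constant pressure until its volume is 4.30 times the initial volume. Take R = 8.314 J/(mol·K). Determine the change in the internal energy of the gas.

100000 J

n = P₁V₁/(RT₁) = 402×50.5/(8.314×502) = 4.86 mol.
Isobaric: P stays 402 kPa; V/T = const ⇒ T₂ = 2160 K, V₂ = 217 L.
For an ideal gas ΔU = nCvΔT with Cv = (3/2)R = 12.5 J/(mol·K).
ΔU = 4.86×12.5×(2160−502) = 100000 J.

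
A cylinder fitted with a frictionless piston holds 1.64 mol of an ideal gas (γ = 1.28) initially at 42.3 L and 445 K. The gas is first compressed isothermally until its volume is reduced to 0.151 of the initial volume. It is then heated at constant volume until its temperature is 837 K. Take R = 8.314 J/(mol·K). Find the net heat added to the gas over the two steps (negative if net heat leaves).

7620 J

P₁ = nRT₁/V₁ = 1.64×8.314×445/42.3 = 143 kPa.
Step 1 — Isothermal: T stays 445 K; PV = const ⇒ V₂ = 6.39 L, P₂ = 950 kPa.
ΔU = 0 (ideal gas, T constant).
W = nRT ln(V₂/V₁) = 1.64×8.314×445×ln(0.151) = -11500 J.
Q = ΔU + W = -11500 J.
State after step 1: P = 950 kPa, V = 6.39 L, T = 445 K.
Step 2 — Isochoric: V stays 6.39 L; P/T = const ⇒ T₂ = 837 K, P₂ = 1790 kPa.
W = 0 (no volume change).
ΔU = nCvΔT = 1.64×29.7×(837−445) = 19100 J.
Q = ΔU = 19100 J.
Net over both steps: W = -11500 J, Q = 7620 J, ΔU = 19100 J.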